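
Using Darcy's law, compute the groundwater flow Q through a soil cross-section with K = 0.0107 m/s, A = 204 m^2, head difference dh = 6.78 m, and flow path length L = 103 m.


Darcy's law: Q = K * A * i, where i = dh/L.
Hydraulic gradient i = 6.78 / 103 = 0.065825.
Q = 0.0107 * 204 * 0.065825
  = 0.1437 m^3/s.

0.1437


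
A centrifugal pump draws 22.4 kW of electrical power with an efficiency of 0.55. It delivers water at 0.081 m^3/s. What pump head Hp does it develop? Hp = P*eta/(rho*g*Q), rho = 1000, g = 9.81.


Pump head formula: Hp = P * eta / (rho * g * Q).
Numerator: P * eta = 22.4 * 1000 * 0.55 = 12320.0 W.
Denominator: rho * g * Q = 1000 * 9.81 * 0.081 = 794.61.
Hp = 12320.0 / 794.61 = 15.5 m.

15.5


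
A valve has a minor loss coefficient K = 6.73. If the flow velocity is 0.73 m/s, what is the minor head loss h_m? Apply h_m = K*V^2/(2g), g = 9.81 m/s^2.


Minor loss formula: h_m = K * V^2/(2g).
V^2 = 0.73^2 = 0.5329.
V^2/(2g) = 0.5329 / 19.62 = 0.0272 m.
h_m = 6.73 * 0.0272 = 0.1828 m.

0.1828


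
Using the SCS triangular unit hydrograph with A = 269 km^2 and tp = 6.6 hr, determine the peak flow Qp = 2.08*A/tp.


SCS formula: Qp = 2.08 * A / tp.
Qp = 2.08 * 269 / 6.6
   = 559.52 / 6.6
   = 84.78 m^3/s per cm.

84.78


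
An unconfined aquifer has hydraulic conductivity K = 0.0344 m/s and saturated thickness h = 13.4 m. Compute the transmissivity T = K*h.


Transmissivity is defined as T = K * h.
T = 0.0344 * 13.4
  = 0.461 m^2/s.

0.461


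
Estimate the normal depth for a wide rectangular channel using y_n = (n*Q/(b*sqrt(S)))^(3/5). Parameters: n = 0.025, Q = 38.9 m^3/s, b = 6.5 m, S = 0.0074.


We use the wide-channel approximation y_n = (n*Q/(b*sqrt(S)))^(3/5).
sqrt(S) = sqrt(0.0074) = 0.086023.
Numerator: n*Q = 0.025 * 38.9 = 0.9725.
Denominator: b*sqrt(S) = 6.5 * 0.086023 = 0.559149.
arg = 1.7392.
y_n = 1.7392^(3/5) = 1.3939 m.

1.3939


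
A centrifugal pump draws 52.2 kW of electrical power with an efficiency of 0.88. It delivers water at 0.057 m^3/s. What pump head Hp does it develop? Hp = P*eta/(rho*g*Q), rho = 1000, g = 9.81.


Pump head formula: Hp = P * eta / (rho * g * Q).
Numerator: P * eta = 52.2 * 1000 * 0.88 = 45936.0 W.
Denominator: rho * g * Q = 1000 * 9.81 * 0.057 = 559.17.
Hp = 45936.0 / 559.17 = 82.15 m.

82.15


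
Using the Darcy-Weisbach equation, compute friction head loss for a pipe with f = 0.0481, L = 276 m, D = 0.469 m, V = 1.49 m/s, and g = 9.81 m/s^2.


Darcy-Weisbach equation: h_f = f * (L/D) * V^2/(2g).
f * L/D = 0.0481 * 276/0.469 = 28.3062.
V^2/(2g) = 1.49^2 / (2*9.81) = 2.2201 / 19.62 = 0.1132 m.
h_f = 28.3062 * 0.1132 = 3.203 m.

3.203


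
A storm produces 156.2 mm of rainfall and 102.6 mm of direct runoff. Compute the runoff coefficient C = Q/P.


The runoff coefficient C = runoff depth / rainfall depth.
C = 102.6 / 156.2
  = 0.6569.

0.6569


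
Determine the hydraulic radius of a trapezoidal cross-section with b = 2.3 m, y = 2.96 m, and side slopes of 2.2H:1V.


For a trapezoidal section with side slope z:
A = (b + z*y)*y = (2.3 + 2.2*2.96)*2.96 = 26.084 m^2.
P = b + 2*y*sqrt(1 + z^2) = 2.3 + 2*2.96*sqrt(1 + 2.2^2) = 16.606 m.
R = A/P = 26.084 / 16.606 = 1.5707 m.

1.5707


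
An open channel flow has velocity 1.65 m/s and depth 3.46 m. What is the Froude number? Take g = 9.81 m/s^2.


The Froude number is defined as Fr = V / sqrt(g*y).
g*y = 9.81 * 3.46 = 33.9426.
sqrt(g*y) = sqrt(33.9426) = 5.826.
Fr = 1.65 / 5.826 = 0.2832.

0.2832


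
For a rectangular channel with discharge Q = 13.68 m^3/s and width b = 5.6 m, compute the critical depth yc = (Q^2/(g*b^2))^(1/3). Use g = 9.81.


Using yc = (Q^2 / (g * b^2))^(1/3):
Q^2 = 13.68^2 = 187.14.
g * b^2 = 9.81 * 5.6^2 = 9.81 * 31.36 = 307.64.
Q^2 / (g*b^2) = 187.14 / 307.64 = 0.6083.
yc = 0.6083^(1/3) = 0.8473 m.

0.8473


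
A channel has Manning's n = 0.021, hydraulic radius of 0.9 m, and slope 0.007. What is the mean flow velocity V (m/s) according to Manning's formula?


Manning's equation gives V = (1/n) * R^(2/3) * S^(1/2).
First, compute R^(2/3) = 0.9^(2/3) = 0.9322.
Next, S^(1/2) = 0.007^(1/2) = 0.083666.
Then 1/n = 1/0.021 = 47.62.
V = 47.62 * 0.9322 * 0.083666 = 3.7139 m/s.

3.7139


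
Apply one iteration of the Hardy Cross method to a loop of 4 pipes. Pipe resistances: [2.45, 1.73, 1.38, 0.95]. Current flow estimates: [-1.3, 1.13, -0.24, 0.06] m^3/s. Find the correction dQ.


Numerator terms (r*Q*|Q|): 2.45*-1.3*|-1.3| = -4.1405; 1.73*1.13*|1.13| = 2.209; 1.38*-0.24*|-0.24| = -0.0795; 0.95*0.06*|0.06| = 0.0034.
Sum of numerator = -2.0075.
Denominator terms (r*|Q|): 2.45*|-1.3| = 3.185; 1.73*|1.13| = 1.9549; 1.38*|-0.24| = 0.3312; 0.95*|0.06| = 0.057.
2 * sum of denominator = 2 * 5.5281 = 11.0562.
dQ = --2.0075 / 11.0562 = 0.1816 m^3/s.

0.1816


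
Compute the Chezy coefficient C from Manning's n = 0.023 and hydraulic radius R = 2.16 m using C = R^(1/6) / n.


The Chezy coefficient relates to Manning's n through C = R^(1/6) / n.
R^(1/6) = 2.16^(1/6) = 1.136952.
C = 1.136952 / 0.023 = 49.43 m^(1/2)/s.

49.43


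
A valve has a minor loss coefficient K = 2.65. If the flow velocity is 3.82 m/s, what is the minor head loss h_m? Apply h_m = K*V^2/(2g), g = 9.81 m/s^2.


Minor loss formula: h_m = K * V^2/(2g).
V^2 = 3.82^2 = 14.5924.
V^2/(2g) = 14.5924 / 19.62 = 0.7438 m.
h_m = 2.65 * 0.7438 = 1.9709 m.

1.9709


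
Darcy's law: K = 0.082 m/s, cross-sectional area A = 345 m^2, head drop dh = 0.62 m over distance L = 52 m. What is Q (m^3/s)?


Darcy's law: Q = K * A * i, where i = dh/L.
Hydraulic gradient i = 0.62 / 52 = 0.011923.
Q = 0.082 * 345 * 0.011923
  = 0.3373 m^3/s.

0.3373


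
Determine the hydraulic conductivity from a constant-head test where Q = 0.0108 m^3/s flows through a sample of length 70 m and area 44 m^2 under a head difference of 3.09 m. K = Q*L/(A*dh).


From K = Q*L / (A*dh):
Numerator: Q*L = 0.0108 * 70 = 0.756.
Denominator: A*dh = 44 * 3.09 = 135.96.
K = 0.756 / 135.96 = 0.00556 m/s.

0.00556


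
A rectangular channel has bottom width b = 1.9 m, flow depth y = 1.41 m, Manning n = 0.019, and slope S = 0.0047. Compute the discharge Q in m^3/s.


For a rectangular channel, the cross-sectional area A = b * y = 1.9 * 1.41 = 2.68 m^2.
The wetted perimeter P = b + 2y = 1.9 + 2*1.41 = 4.72 m.
Hydraulic radius R = A/P = 2.68/4.72 = 0.5676 m.
Velocity V = (1/n)*R^(2/3)*S^(1/2) = (1/0.019)*0.5676^(2/3)*0.0047^(1/2) = 2.4735 m/s.
Discharge Q = A * V = 2.68 * 2.4735 = 6.627 m^3/s.

6.627


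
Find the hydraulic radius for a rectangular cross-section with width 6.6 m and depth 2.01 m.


For a rectangular section:
Flow area A = b * y = 6.6 * 2.01 = 13.27 m^2.
Wetted perimeter P = b + 2y = 6.6 + 2*2.01 = 10.62 m.
Hydraulic radius R = A/P = 13.27 / 10.62 = 1.2492 m.

1.2492


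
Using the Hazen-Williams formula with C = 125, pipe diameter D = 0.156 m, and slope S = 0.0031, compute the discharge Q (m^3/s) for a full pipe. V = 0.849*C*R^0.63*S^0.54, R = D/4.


For a full circular pipe, R = D/4 = 0.156/4 = 0.039 m.
V = 0.849 * 125 * 0.039^0.63 * 0.0031^0.54
  = 0.849 * 125 * 0.12953 * 0.044191
  = 0.6075 m/s.
Pipe area A = pi*D^2/4 = pi*0.156^2/4 = 0.0191 m^2.
Q = A * V = 0.0191 * 0.6075 = 0.0116 m^3/s.

0.0116


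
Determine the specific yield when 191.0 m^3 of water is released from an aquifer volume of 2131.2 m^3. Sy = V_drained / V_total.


Specific yield Sy = Volume drained / Total volume.
Sy = 191.0 / 2131.2
   = 0.0896.

0.0896


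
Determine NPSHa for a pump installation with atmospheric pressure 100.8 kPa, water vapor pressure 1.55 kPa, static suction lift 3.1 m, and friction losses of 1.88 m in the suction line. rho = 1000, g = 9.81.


NPSHa = p_atm/(rho*g) - z_s - hf_s - p_vap/(rho*g).
p_atm/(rho*g) = 100.8*1000 / (1000*9.81) = 10.275 m.
p_vap/(rho*g) = 1.55*1000 / (1000*9.81) = 0.158 m.
NPSHa = 10.275 - 3.1 - 1.88 - 0.158
      = 5.14 m.

5.14


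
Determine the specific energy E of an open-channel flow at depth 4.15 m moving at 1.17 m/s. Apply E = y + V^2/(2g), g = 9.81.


Specific energy E = y + V^2/(2g).
Velocity head = V^2/(2g) = 1.17^2 / (2*9.81) = 1.3689 / 19.62 = 0.0698 m.
E = 4.15 + 0.0698 = 4.2198 m.

4.2198


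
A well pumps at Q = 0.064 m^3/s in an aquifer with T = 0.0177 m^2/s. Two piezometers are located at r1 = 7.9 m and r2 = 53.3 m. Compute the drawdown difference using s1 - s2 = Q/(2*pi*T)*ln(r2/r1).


Thiem equation: s1 - s2 = Q/(2*pi*T) * ln(r2/r1).
ln(r2/r1) = ln(53.3/7.9) = 1.9091.
Q/(2*pi*T) = 0.064 / (2*pi*0.0177) = 0.064 / 0.1112 = 0.5755.
s1 - s2 = 0.5755 * 1.9091 = 1.0986 m.

1.0986


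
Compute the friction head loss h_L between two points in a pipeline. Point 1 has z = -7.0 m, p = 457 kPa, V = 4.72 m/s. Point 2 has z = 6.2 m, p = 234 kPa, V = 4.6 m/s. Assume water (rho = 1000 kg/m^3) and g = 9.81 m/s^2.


Total head at each section: H = z + p/(rho*g) + V^2/(2g).
H1 = -7.0 + 457*1000/(1000*9.81) + 4.72^2/(2*9.81)
   = -7.0 + 46.585 + 1.1355
   = 40.721 m.
H2 = 6.2 + 234*1000/(1000*9.81) + 4.6^2/(2*9.81)
   = 6.2 + 23.853 + 1.0785
   = 31.132 m.
h_L = H1 - H2 = 40.721 - 31.132 = 9.589 m.

9.589


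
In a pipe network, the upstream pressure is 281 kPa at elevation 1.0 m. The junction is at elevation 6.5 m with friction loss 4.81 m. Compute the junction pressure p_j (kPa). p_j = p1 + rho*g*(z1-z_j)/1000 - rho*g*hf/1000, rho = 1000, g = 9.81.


Junction pressure: p_j = p1 + rho*g*(z1 - z_j)/1000 - rho*g*hf/1000.
Elevation term = 1000*9.81*(1.0 - 6.5)/1000 = -53.955 kPa.
Friction term = 1000*9.81*4.81/1000 = 47.186 kPa.
p_j = 281 + -53.955 - 47.186 = 179.86 kPa.

179.86


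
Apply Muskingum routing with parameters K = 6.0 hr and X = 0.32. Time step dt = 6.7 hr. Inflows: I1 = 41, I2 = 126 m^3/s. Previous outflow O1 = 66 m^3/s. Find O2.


Muskingum coefficients:
denom = 2*K*(1-X) + dt = 2*6.0*(1-0.32) + 6.7 = 14.86.
C0 = (dt - 2*K*X)/denom = (6.7 - 2*6.0*0.32)/14.86 = 0.1925.
C1 = (dt + 2*K*X)/denom = (6.7 + 2*6.0*0.32)/14.86 = 0.7093.
C2 = (2*K*(1-X) - dt)/denom = 0.0983.
O2 = C0*I2 + C1*I1 + C2*O1
   = 0.1925*126 + 0.7093*41 + 0.0983*66
   = 59.82 m^3/s.

59.82


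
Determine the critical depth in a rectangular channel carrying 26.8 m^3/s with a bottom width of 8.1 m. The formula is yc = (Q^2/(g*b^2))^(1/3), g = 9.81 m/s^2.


Using yc = (Q^2 / (g * b^2))^(1/3):
Q^2 = 26.8^2 = 718.24.
g * b^2 = 9.81 * 8.1^2 = 9.81 * 65.61 = 643.63.
Q^2 / (g*b^2) = 718.24 / 643.63 = 1.1159.
yc = 1.1159^(1/3) = 1.0372 m.

1.0372


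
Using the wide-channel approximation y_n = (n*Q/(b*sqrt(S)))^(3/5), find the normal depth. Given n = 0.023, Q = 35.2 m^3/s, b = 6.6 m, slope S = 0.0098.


We use the wide-channel approximation y_n = (n*Q/(b*sqrt(S)))^(3/5).
sqrt(S) = sqrt(0.0098) = 0.098995.
Numerator: n*Q = 0.023 * 35.2 = 0.8096.
Denominator: b*sqrt(S) = 6.6 * 0.098995 = 0.653367.
arg = 1.2391.
y_n = 1.2391^(3/5) = 1.1373 m.

1.1373


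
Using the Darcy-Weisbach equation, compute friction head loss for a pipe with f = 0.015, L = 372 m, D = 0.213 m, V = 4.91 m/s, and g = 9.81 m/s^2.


Darcy-Weisbach equation: h_f = f * (L/D) * V^2/(2g).
f * L/D = 0.015 * 372/0.213 = 26.1972.
V^2/(2g) = 4.91^2 / (2*9.81) = 24.1081 / 19.62 = 1.2288 m.
h_f = 26.1972 * 1.2288 = 32.19 m.

32.19


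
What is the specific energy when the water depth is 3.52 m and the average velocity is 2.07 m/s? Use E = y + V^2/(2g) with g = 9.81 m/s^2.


Specific energy E = y + V^2/(2g).
Velocity head = V^2/(2g) = 2.07^2 / (2*9.81) = 4.2849 / 19.62 = 0.2184 m.
E = 3.52 + 0.2184 = 3.7384 m.

3.7384


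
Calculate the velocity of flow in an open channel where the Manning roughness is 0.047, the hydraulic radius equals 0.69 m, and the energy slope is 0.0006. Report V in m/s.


Manning's equation gives V = (1/n) * R^(2/3) * S^(1/2).
First, compute R^(2/3) = 0.69^(2/3) = 0.7808.
Next, S^(1/2) = 0.0006^(1/2) = 0.024495.
Then 1/n = 1/0.047 = 21.28.
V = 21.28 * 0.7808 * 0.024495 = 0.407 m/s.

0.407


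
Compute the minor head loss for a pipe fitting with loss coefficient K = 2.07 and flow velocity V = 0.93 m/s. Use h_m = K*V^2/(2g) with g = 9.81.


Minor loss formula: h_m = K * V^2/(2g).
V^2 = 0.93^2 = 0.8649.
V^2/(2g) = 0.8649 / 19.62 = 0.0441 m.
h_m = 2.07 * 0.0441 = 0.0913 m.

0.0913


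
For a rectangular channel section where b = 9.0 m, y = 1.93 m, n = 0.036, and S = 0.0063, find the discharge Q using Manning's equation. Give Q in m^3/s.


For a rectangular channel, the cross-sectional area A = b * y = 9.0 * 1.93 = 17.37 m^2.
The wetted perimeter P = b + 2y = 9.0 + 2*1.93 = 12.86 m.
Hydraulic radius R = A/P = 17.37/12.86 = 1.3507 m.
Velocity V = (1/n)*R^(2/3)*S^(1/2) = (1/0.036)*1.3507^(2/3)*0.0063^(1/2) = 2.6941 m/s.
Discharge Q = A * V = 17.37 * 2.6941 = 46.796 m^3/s.

46.796


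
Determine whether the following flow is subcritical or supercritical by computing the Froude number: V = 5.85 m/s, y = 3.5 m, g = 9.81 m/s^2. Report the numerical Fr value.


The Froude number is defined as Fr = V / sqrt(g*y).
g*y = 9.81 * 3.5 = 34.335.
sqrt(g*y) = sqrt(34.335) = 5.8596.
Fr = 5.85 / 5.8596 = 0.9984.
Since Fr < 1, the flow is subcritical.

0.9984


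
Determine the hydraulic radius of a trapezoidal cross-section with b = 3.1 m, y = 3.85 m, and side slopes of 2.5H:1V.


For a trapezoidal section with side slope z:
A = (b + z*y)*y = (3.1 + 2.5*3.85)*3.85 = 48.991 m^2.
P = b + 2*y*sqrt(1 + z^2) = 3.1 + 2*3.85*sqrt(1 + 2.5^2) = 23.833 m.
R = A/P = 48.991 / 23.833 = 2.0556 m.

2.0556


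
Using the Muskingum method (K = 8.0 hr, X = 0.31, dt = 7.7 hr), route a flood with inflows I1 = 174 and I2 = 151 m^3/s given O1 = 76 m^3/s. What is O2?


Muskingum coefficients:
denom = 2*K*(1-X) + dt = 2*8.0*(1-0.31) + 7.7 = 18.74.
C0 = (dt - 2*K*X)/denom = (7.7 - 2*8.0*0.31)/18.74 = 0.1462.
C1 = (dt + 2*K*X)/denom = (7.7 + 2*8.0*0.31)/18.74 = 0.6756.
C2 = (2*K*(1-X) - dt)/denom = 0.1782.
O2 = C0*I2 + C1*I1 + C2*O1
   = 0.1462*151 + 0.6756*174 + 0.1782*76
   = 153.17 m^3/s.

153.17


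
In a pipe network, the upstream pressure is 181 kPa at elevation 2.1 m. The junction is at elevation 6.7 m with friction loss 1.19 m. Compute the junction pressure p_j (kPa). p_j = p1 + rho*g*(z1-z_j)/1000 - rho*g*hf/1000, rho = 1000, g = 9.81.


Junction pressure: p_j = p1 + rho*g*(z1 - z_j)/1000 - rho*g*hf/1000.
Elevation term = 1000*9.81*(2.1 - 6.7)/1000 = -45.126 kPa.
Friction term = 1000*9.81*1.19/1000 = 11.674 kPa.
p_j = 181 + -45.126 - 11.674 = 124.2 kPa.

124.2


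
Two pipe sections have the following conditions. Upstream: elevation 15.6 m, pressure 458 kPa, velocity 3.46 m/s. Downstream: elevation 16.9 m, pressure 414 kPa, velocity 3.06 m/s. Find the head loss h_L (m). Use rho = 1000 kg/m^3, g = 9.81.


Total head at each section: H = z + p/(rho*g) + V^2/(2g).
H1 = 15.6 + 458*1000/(1000*9.81) + 3.46^2/(2*9.81)
   = 15.6 + 46.687 + 0.6102
   = 62.897 m.
H2 = 16.9 + 414*1000/(1000*9.81) + 3.06^2/(2*9.81)
   = 16.9 + 42.202 + 0.4772
   = 59.579 m.
h_L = H1 - H2 = 62.897 - 59.579 = 3.318 m.

3.318


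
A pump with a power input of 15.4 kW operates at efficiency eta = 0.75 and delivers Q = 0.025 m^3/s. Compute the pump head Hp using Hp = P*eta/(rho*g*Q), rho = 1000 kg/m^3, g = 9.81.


Pump head formula: Hp = P * eta / (rho * g * Q).
Numerator: P * eta = 15.4 * 1000 * 0.75 = 11550.0 W.
Denominator: rho * g * Q = 1000 * 9.81 * 0.025 = 245.25.
Hp = 11550.0 / 245.25 = 47.09 m.

47.09


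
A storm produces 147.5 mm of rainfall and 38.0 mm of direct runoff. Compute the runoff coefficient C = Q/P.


The runoff coefficient C = runoff depth / rainfall depth.
C = 38.0 / 147.5
  = 0.2576.

0.2576


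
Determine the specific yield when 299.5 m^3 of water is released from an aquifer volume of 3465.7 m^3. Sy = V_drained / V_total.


Specific yield Sy = Volume drained / Total volume.
Sy = 299.5 / 3465.7
   = 0.0864.

0.0864


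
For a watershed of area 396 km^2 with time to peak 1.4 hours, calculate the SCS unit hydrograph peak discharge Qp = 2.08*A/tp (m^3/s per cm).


SCS formula: Qp = 2.08 * A / tp.
Qp = 2.08 * 396 / 1.4
   = 823.68 / 1.4
   = 588.34 m^3/s per cm.

588.34


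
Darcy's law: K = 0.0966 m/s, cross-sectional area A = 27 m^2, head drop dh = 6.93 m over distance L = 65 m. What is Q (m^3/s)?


Darcy's law: Q = K * A * i, where i = dh/L.
Hydraulic gradient i = 6.93 / 65 = 0.106615.
Q = 0.0966 * 27 * 0.106615
  = 0.2781 m^3/s.

0.2781


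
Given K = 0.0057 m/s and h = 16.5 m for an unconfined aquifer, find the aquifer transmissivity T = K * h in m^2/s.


Transmissivity is defined as T = K * h.
T = 0.0057 * 16.5
  = 0.0941 m^2/s.

0.0941


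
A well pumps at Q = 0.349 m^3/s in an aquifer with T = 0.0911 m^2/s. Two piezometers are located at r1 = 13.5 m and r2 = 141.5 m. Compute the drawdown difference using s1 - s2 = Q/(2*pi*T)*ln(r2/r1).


Thiem equation: s1 - s2 = Q/(2*pi*T) * ln(r2/r1).
ln(r2/r1) = ln(141.5/13.5) = 2.3496.
Q/(2*pi*T) = 0.349 / (2*pi*0.0911) = 0.349 / 0.5724 = 0.6097.
s1 - s2 = 0.6097 * 2.3496 = 1.4326 m.

1.4326


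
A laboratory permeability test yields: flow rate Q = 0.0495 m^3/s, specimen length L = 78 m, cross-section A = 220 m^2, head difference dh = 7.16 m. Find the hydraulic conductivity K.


From K = Q*L / (A*dh):
Numerator: Q*L = 0.0495 * 78 = 3.861.
Denominator: A*dh = 220 * 7.16 = 1575.2.
K = 3.861 / 1575.2 = 0.002451 m/s.

0.002451


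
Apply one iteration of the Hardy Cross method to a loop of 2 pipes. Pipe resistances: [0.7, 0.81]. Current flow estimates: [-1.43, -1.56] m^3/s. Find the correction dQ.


Numerator terms (r*Q*|Q|): 0.7*-1.43*|-1.43| = -1.4314; 0.81*-1.56*|-1.56| = -1.9712.
Sum of numerator = -3.4026.
Denominator terms (r*|Q|): 0.7*|-1.43| = 1.001; 0.81*|-1.56| = 1.2636.
2 * sum of denominator = 2 * 2.2646 = 4.5292.
dQ = --3.4026 / 4.5292 = 0.7513 m^3/s.

0.7513


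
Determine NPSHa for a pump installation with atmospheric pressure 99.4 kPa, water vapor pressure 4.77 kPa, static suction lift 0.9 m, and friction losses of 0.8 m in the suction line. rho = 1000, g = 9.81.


NPSHa = p_atm/(rho*g) - z_s - hf_s - p_vap/(rho*g).
p_atm/(rho*g) = 99.4*1000 / (1000*9.81) = 10.133 m.
p_vap/(rho*g) = 4.77*1000 / (1000*9.81) = 0.486 m.
NPSHa = 10.133 - 0.9 - 0.8 - 0.486
      = 7.95 m.

7.95


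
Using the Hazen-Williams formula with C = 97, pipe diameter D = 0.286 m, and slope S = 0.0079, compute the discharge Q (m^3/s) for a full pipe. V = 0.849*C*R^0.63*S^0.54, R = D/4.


For a full circular pipe, R = D/4 = 0.286/4 = 0.0715 m.
V = 0.849 * 97 * 0.0715^0.63 * 0.0079^0.54
  = 0.849 * 97 * 0.189764 * 0.073235
  = 1.1445 m/s.
Pipe area A = pi*D^2/4 = pi*0.286^2/4 = 0.0642 m^2.
Q = A * V = 0.0642 * 1.1445 = 0.0735 m^3/s.

0.0735


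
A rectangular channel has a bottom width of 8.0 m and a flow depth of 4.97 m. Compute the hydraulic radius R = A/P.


For a rectangular section:
Flow area A = b * y = 8.0 * 4.97 = 39.76 m^2.
Wetted perimeter P = b + 2y = 8.0 + 2*4.97 = 17.94 m.
Hydraulic radius R = A/P = 39.76 / 17.94 = 2.2163 m.

2.2163


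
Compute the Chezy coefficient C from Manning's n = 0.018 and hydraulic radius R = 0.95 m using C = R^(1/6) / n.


The Chezy coefficient relates to Manning's n through C = R^(1/6) / n.
R^(1/6) = 0.95^(1/6) = 0.991488.
C = 0.991488 / 0.018 = 55.08 m^(1/2)/s.

55.08


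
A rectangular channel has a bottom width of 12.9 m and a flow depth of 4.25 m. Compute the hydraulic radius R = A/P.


For a rectangular section:
Flow area A = b * y = 12.9 * 4.25 = 54.83 m^2.
Wetted perimeter P = b + 2y = 12.9 + 2*4.25 = 21.4 m.
Hydraulic radius R = A/P = 54.83 / 21.4 = 2.5619 m.

2.5619


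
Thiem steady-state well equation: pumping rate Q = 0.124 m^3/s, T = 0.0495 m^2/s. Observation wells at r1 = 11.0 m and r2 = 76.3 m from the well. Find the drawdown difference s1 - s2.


Thiem equation: s1 - s2 = Q/(2*pi*T) * ln(r2/r1).
ln(r2/r1) = ln(76.3/11.0) = 1.9368.
Q/(2*pi*T) = 0.124 / (2*pi*0.0495) = 0.124 / 0.311 = 0.3987.
s1 - s2 = 0.3987 * 1.9368 = 0.7722 m.

0.7722


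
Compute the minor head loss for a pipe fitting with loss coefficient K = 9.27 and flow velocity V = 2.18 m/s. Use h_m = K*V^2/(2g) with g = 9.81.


Minor loss formula: h_m = K * V^2/(2g).
V^2 = 2.18^2 = 4.7524.
V^2/(2g) = 4.7524 / 19.62 = 0.2422 m.
h_m = 9.27 * 0.2422 = 2.2454 m.

2.2454


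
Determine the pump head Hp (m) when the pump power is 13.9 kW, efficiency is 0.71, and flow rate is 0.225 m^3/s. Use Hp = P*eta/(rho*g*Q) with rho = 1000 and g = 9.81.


Pump head formula: Hp = P * eta / (rho * g * Q).
Numerator: P * eta = 13.9 * 1000 * 0.71 = 9869.0 W.
Denominator: rho * g * Q = 1000 * 9.81 * 0.225 = 2207.25.
Hp = 9869.0 / 2207.25 = 4.47 m.

4.47


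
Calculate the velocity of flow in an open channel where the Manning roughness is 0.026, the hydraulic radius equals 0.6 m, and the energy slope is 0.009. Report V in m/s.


Manning's equation gives V = (1/n) * R^(2/3) * S^(1/2).
First, compute R^(2/3) = 0.6^(2/3) = 0.7114.
Next, S^(1/2) = 0.009^(1/2) = 0.094868.
Then 1/n = 1/0.026 = 38.46.
V = 38.46 * 0.7114 * 0.094868 = 2.5957 m/s.

2.5957


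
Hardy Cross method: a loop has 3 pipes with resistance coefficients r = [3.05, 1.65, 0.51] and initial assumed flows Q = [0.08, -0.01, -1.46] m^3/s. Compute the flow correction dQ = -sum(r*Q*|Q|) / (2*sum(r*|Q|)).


Numerator terms (r*Q*|Q|): 3.05*0.08*|0.08| = 0.0195; 1.65*-0.01*|-0.01| = -0.0002; 0.51*-1.46*|-1.46| = -1.0871.
Sum of numerator = -1.0678.
Denominator terms (r*|Q|): 3.05*|0.08| = 0.244; 1.65*|-0.01| = 0.0165; 0.51*|-1.46| = 0.7446.
2 * sum of denominator = 2 * 1.0051 = 2.0102.
dQ = --1.0678 / 2.0102 = 0.5312 m^3/s.

0.5312


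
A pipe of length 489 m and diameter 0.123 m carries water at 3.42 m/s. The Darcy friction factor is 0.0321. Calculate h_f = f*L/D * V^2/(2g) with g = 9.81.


Darcy-Weisbach equation: h_f = f * (L/D) * V^2/(2g).
f * L/D = 0.0321 * 489/0.123 = 127.6171.
V^2/(2g) = 3.42^2 / (2*9.81) = 11.6964 / 19.62 = 0.5961 m.
h_f = 127.6171 * 0.5961 = 76.079 m.

76.079


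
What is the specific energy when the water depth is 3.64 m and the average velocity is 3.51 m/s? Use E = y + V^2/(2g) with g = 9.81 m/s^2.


Specific energy E = y + V^2/(2g).
Velocity head = V^2/(2g) = 3.51^2 / (2*9.81) = 12.3201 / 19.62 = 0.6279 m.
E = 3.64 + 0.6279 = 4.2679 m.

4.2679


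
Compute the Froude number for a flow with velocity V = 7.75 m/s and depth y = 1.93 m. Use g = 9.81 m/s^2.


The Froude number is defined as Fr = V / sqrt(g*y).
g*y = 9.81 * 1.93 = 18.9333.
sqrt(g*y) = sqrt(18.9333) = 4.3512.
Fr = 7.75 / 4.3512 = 1.7811.

1.7811


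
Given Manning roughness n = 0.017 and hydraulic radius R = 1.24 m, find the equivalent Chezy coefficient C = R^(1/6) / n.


The Chezy coefficient relates to Manning's n through C = R^(1/6) / n.
R^(1/6) = 1.24^(1/6) = 1.036502.
C = 1.036502 / 0.017 = 60.97 m^(1/2)/s.

60.97


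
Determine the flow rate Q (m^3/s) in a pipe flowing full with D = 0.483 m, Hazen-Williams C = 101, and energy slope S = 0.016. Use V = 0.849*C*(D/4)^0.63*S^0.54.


For a full circular pipe, R = D/4 = 0.483/4 = 0.1207 m.
V = 0.849 * 101 * 0.1207^0.63 * 0.016^0.54
  = 0.849 * 101 * 0.263991 * 0.107207
  = 2.4268 m/s.
Pipe area A = pi*D^2/4 = pi*0.483^2/4 = 0.1832 m^2.
Q = A * V = 0.1832 * 2.4268 = 0.4447 m^3/s.

0.4447


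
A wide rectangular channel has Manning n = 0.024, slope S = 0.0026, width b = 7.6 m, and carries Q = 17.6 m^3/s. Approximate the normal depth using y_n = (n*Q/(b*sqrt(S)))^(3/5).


We use the wide-channel approximation y_n = (n*Q/(b*sqrt(S)))^(3/5).
sqrt(S) = sqrt(0.0026) = 0.05099.
Numerator: n*Q = 0.024 * 17.6 = 0.4224.
Denominator: b*sqrt(S) = 7.6 * 0.05099 = 0.387524.
arg = 1.09.
y_n = 1.09^(3/5) = 1.0531 m.

1.0531


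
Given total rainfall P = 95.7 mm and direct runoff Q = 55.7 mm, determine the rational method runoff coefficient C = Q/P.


The runoff coefficient C = runoff depth / rainfall depth.
C = 55.7 / 95.7
  = 0.582.

0.582


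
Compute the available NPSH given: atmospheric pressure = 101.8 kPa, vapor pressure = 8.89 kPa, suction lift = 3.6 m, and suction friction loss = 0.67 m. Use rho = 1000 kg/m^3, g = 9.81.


NPSHa = p_atm/(rho*g) - z_s - hf_s - p_vap/(rho*g).
p_atm/(rho*g) = 101.8*1000 / (1000*9.81) = 10.377 m.
p_vap/(rho*g) = 8.89*1000 / (1000*9.81) = 0.906 m.
NPSHa = 10.377 - 3.6 - 0.67 - 0.906
      = 5.2 m.

5.2


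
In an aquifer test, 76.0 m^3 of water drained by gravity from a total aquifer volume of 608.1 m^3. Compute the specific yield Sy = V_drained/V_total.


Specific yield Sy = Volume drained / Total volume.
Sy = 76.0 / 608.1
   = 0.125.

0.125


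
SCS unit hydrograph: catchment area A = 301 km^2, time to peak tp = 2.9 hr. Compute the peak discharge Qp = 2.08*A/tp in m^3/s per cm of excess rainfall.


SCS formula: Qp = 2.08 * A / tp.
Qp = 2.08 * 301 / 2.9
   = 626.08 / 2.9
   = 215.89 m^3/s per cm.

215.89


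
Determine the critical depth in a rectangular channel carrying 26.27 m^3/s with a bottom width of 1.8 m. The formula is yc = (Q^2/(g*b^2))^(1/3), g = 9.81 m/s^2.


Using yc = (Q^2 / (g * b^2))^(1/3):
Q^2 = 26.27^2 = 690.11.
g * b^2 = 9.81 * 1.8^2 = 9.81 * 3.24 = 31.78.
Q^2 / (g*b^2) = 690.11 / 31.78 = 21.7152.
yc = 21.7152^(1/3) = 2.7898 m.

2.7898


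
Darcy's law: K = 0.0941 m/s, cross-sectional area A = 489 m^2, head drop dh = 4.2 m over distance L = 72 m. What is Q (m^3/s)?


Darcy's law: Q = K * A * i, where i = dh/L.
Hydraulic gradient i = 4.2 / 72 = 0.058333.
Q = 0.0941 * 489 * 0.058333
  = 2.6842 m^3/s.

2.6842


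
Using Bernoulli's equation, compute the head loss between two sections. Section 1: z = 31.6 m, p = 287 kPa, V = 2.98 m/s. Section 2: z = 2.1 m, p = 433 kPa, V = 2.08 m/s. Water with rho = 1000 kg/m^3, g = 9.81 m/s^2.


Total head at each section: H = z + p/(rho*g) + V^2/(2g).
H1 = 31.6 + 287*1000/(1000*9.81) + 2.98^2/(2*9.81)
   = 31.6 + 29.256 + 0.4526
   = 61.308 m.
H2 = 2.1 + 433*1000/(1000*9.81) + 2.08^2/(2*9.81)
   = 2.1 + 44.139 + 0.2205
   = 46.459 m.
h_L = H1 - H2 = 61.308 - 46.459 = 14.849 m.

14.849


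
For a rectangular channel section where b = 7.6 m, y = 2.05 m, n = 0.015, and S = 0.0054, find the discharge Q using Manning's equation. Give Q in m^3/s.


For a rectangular channel, the cross-sectional area A = b * y = 7.6 * 2.05 = 15.58 m^2.
The wetted perimeter P = b + 2y = 7.6 + 2*2.05 = 11.7 m.
Hydraulic radius R = A/P = 15.58/11.7 = 1.3316 m.
Velocity V = (1/n)*R^(2/3)*S^(1/2) = (1/0.015)*1.3316^(2/3)*0.0054^(1/2) = 5.9296 m/s.
Discharge Q = A * V = 15.58 * 5.9296 = 92.383 m^3/s.

92.383


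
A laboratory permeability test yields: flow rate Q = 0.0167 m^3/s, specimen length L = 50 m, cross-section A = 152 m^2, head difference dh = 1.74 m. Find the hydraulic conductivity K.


From K = Q*L / (A*dh):
Numerator: Q*L = 0.0167 * 50 = 0.835.
Denominator: A*dh = 152 * 1.74 = 264.48.
K = 0.835 / 264.48 = 0.003157 m/s.

0.003157


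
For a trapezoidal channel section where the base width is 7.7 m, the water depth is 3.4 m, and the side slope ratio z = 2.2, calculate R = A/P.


For a trapezoidal section with side slope z:
A = (b + z*y)*y = (7.7 + 2.2*3.4)*3.4 = 51.612 m^2.
P = b + 2*y*sqrt(1 + z^2) = 7.7 + 2*3.4*sqrt(1 + 2.2^2) = 24.133 m.
R = A/P = 51.612 / 24.133 = 2.1387 m.

2.1387


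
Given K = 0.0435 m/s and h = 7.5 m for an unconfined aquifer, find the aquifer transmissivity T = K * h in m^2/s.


Transmissivity is defined as T = K * h.
T = 0.0435 * 7.5
  = 0.3262 m^2/s.

0.3262


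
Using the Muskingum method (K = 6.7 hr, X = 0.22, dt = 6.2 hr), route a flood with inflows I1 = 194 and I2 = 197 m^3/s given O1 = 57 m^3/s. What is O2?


Muskingum coefficients:
denom = 2*K*(1-X) + dt = 2*6.7*(1-0.22) + 6.2 = 16.652.
C0 = (dt - 2*K*X)/denom = (6.2 - 2*6.7*0.22)/16.652 = 0.1953.
C1 = (dt + 2*K*X)/denom = (6.2 + 2*6.7*0.22)/16.652 = 0.5494.
C2 = (2*K*(1-X) - dt)/denom = 0.2553.
O2 = C0*I2 + C1*I1 + C2*O1
   = 0.1953*197 + 0.5494*194 + 0.2553*57
   = 159.6 m^3/s.

159.6


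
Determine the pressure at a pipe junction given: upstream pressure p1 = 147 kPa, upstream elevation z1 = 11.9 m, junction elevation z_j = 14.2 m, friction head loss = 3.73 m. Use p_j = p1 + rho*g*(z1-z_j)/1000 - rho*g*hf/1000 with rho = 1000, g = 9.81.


Junction pressure: p_j = p1 + rho*g*(z1 - z_j)/1000 - rho*g*hf/1000.
Elevation term = 1000*9.81*(11.9 - 14.2)/1000 = -22.563 kPa.
Friction term = 1000*9.81*3.73/1000 = 36.591 kPa.
p_j = 147 + -22.563 - 36.591 = 87.85 kPa.

87.85


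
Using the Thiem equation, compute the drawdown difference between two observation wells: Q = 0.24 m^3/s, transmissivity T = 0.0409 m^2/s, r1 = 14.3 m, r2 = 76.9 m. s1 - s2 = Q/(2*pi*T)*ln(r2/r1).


Thiem equation: s1 - s2 = Q/(2*pi*T) * ln(r2/r1).
ln(r2/r1) = ln(76.9/14.3) = 1.6822.
Q/(2*pi*T) = 0.24 / (2*pi*0.0409) = 0.24 / 0.257 = 0.9339.
s1 - s2 = 0.9339 * 1.6822 = 1.5711 m.

1.5711


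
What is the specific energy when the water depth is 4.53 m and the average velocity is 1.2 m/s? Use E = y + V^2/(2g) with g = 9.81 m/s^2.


Specific energy E = y + V^2/(2g).
Velocity head = V^2/(2g) = 1.2^2 / (2*9.81) = 1.44 / 19.62 = 0.0734 m.
E = 4.53 + 0.0734 = 4.6034 m.

4.6034


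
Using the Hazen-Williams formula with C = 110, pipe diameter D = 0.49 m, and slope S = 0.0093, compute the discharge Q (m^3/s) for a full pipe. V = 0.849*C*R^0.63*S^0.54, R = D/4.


For a full circular pipe, R = D/4 = 0.49/4 = 0.1225 m.
V = 0.849 * 110 * 0.1225^0.63 * 0.0093^0.54
  = 0.849 * 110 * 0.266395 * 0.07998
  = 1.9898 m/s.
Pipe area A = pi*D^2/4 = pi*0.49^2/4 = 0.1886 m^2.
Q = A * V = 0.1886 * 1.9898 = 0.3752 m^3/s.

0.3752


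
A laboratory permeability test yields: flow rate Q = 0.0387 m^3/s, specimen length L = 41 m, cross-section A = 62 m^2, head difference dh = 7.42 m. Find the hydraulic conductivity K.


From K = Q*L / (A*dh):
Numerator: Q*L = 0.0387 * 41 = 1.5867.
Denominator: A*dh = 62 * 7.42 = 460.04.
K = 1.5867 / 460.04 = 0.003449 m/s.

0.003449


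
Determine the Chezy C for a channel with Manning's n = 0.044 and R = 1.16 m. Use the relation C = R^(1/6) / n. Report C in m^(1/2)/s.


The Chezy coefficient relates to Manning's n through C = R^(1/6) / n.
R^(1/6) = 1.16^(1/6) = 1.025045.
C = 1.025045 / 0.044 = 23.3 m^(1/2)/s.

23.3


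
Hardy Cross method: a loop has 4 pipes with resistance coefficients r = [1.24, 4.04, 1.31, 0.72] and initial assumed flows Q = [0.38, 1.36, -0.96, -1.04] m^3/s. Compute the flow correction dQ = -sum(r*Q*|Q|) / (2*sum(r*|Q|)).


Numerator terms (r*Q*|Q|): 1.24*0.38*|0.38| = 0.1791; 4.04*1.36*|1.36| = 7.4724; 1.31*-0.96*|-0.96| = -1.2073; 0.72*-1.04*|-1.04| = -0.7788.
Sum of numerator = 5.6654.
Denominator terms (r*|Q|): 1.24*|0.38| = 0.4712; 4.04*|1.36| = 5.4944; 1.31*|-0.96| = 1.2576; 0.72*|-1.04| = 0.7488.
2 * sum of denominator = 2 * 7.972 = 15.944.
dQ = -5.6654 / 15.944 = -0.3553 m^3/s.

-0.3553


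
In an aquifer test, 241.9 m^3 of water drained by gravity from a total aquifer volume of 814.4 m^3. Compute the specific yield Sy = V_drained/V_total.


Specific yield Sy = Volume drained / Total volume.
Sy = 241.9 / 814.4
   = 0.297.

0.297


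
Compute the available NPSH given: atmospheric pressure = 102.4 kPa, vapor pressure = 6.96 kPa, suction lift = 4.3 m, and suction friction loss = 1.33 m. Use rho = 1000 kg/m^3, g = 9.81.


NPSHa = p_atm/(rho*g) - z_s - hf_s - p_vap/(rho*g).
p_atm/(rho*g) = 102.4*1000 / (1000*9.81) = 10.438 m.
p_vap/(rho*g) = 6.96*1000 / (1000*9.81) = 0.709 m.
NPSHa = 10.438 - 4.3 - 1.33 - 0.709
      = 4.1 m.

4.1


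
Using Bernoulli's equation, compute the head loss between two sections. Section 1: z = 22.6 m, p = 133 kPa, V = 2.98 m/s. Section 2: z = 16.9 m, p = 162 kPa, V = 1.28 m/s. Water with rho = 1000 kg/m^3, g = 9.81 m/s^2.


Total head at each section: H = z + p/(rho*g) + V^2/(2g).
H1 = 22.6 + 133*1000/(1000*9.81) + 2.98^2/(2*9.81)
   = 22.6 + 13.558 + 0.4526
   = 36.61 m.
H2 = 16.9 + 162*1000/(1000*9.81) + 1.28^2/(2*9.81)
   = 16.9 + 16.514 + 0.0835
   = 33.497 m.
h_L = H1 - H2 = 36.61 - 33.497 = 3.113 m.

3.113


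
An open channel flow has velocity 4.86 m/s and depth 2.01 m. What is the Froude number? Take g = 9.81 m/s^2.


The Froude number is defined as Fr = V / sqrt(g*y).
g*y = 9.81 * 2.01 = 19.7181.
sqrt(g*y) = sqrt(19.7181) = 4.4405.
Fr = 4.86 / 4.4405 = 1.0945.

1.0945


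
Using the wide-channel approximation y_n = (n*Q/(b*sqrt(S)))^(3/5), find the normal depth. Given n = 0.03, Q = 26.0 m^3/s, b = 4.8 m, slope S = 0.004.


We use the wide-channel approximation y_n = (n*Q/(b*sqrt(S)))^(3/5).
sqrt(S) = sqrt(0.004) = 0.063246.
Numerator: n*Q = 0.03 * 26.0 = 0.78.
Denominator: b*sqrt(S) = 4.8 * 0.063246 = 0.303581.
arg = 2.5694.
y_n = 2.5694^(3/5) = 1.7615 m.

1.7615


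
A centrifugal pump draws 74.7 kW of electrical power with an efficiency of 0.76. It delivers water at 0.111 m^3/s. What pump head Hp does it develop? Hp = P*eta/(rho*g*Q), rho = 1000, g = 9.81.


Pump head formula: Hp = P * eta / (rho * g * Q).
Numerator: P * eta = 74.7 * 1000 * 0.76 = 56772.0 W.
Denominator: rho * g * Q = 1000 * 9.81 * 0.111 = 1088.91.
Hp = 56772.0 / 1088.91 = 52.14 m.

52.14


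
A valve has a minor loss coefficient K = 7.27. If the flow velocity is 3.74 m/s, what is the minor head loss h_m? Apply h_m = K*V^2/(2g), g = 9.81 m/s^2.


Minor loss formula: h_m = K * V^2/(2g).
V^2 = 3.74^2 = 13.9876.
V^2/(2g) = 13.9876 / 19.62 = 0.7129 m.
h_m = 7.27 * 0.7129 = 5.183 m.

5.183


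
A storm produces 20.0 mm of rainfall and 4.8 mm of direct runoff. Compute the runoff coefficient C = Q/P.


The runoff coefficient C = runoff depth / rainfall depth.
C = 4.8 / 20.0
  = 0.24.

0.24


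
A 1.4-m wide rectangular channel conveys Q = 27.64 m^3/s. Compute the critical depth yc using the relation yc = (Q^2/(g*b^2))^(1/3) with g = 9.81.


Using yc = (Q^2 / (g * b^2))^(1/3):
Q^2 = 27.64^2 = 763.97.
g * b^2 = 9.81 * 1.4^2 = 9.81 * 1.96 = 19.23.
Q^2 / (g*b^2) = 763.97 / 19.23 = 39.728.
yc = 39.728^(1/3) = 3.4123 m.

3.4123


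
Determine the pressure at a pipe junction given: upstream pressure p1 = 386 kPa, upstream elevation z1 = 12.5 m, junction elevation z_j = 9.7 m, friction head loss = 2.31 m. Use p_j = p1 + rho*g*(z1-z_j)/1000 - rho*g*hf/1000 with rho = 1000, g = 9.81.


Junction pressure: p_j = p1 + rho*g*(z1 - z_j)/1000 - rho*g*hf/1000.
Elevation term = 1000*9.81*(12.5 - 9.7)/1000 = 27.468 kPa.
Friction term = 1000*9.81*2.31/1000 = 22.661 kPa.
p_j = 386 + 27.468 - 22.661 = 390.81 kPa.

390.81


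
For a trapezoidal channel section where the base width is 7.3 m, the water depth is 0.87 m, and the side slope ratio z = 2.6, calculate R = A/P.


For a trapezoidal section with side slope z:
A = (b + z*y)*y = (7.3 + 2.6*0.87)*0.87 = 8.319 m^2.
P = b + 2*y*sqrt(1 + z^2) = 7.3 + 2*0.87*sqrt(1 + 2.6^2) = 12.147 m.
R = A/P = 8.319 / 12.147 = 0.6849 m.

0.6849


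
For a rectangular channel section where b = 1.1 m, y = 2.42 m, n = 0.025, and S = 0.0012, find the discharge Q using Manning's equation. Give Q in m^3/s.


For a rectangular channel, the cross-sectional area A = b * y = 1.1 * 2.42 = 2.66 m^2.
The wetted perimeter P = b + 2y = 1.1 + 2*2.42 = 5.94 m.
Hydraulic radius R = A/P = 2.66/5.94 = 0.4481 m.
Velocity V = (1/n)*R^(2/3)*S^(1/2) = (1/0.025)*0.4481^(2/3)*0.0012^(1/2) = 0.8115 m/s.
Discharge Q = A * V = 2.66 * 0.8115 = 2.16 m^3/s.

2.16


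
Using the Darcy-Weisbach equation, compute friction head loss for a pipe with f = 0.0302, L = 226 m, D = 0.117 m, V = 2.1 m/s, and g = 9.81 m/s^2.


Darcy-Weisbach equation: h_f = f * (L/D) * V^2/(2g).
f * L/D = 0.0302 * 226/0.117 = 58.335.
V^2/(2g) = 2.1^2 / (2*9.81) = 4.41 / 19.62 = 0.2248 m.
h_f = 58.335 * 0.2248 = 13.112 m.

13.112


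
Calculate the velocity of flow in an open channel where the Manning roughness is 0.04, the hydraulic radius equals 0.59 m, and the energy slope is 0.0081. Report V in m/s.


Manning's equation gives V = (1/n) * R^(2/3) * S^(1/2).
First, compute R^(2/3) = 0.59^(2/3) = 0.7035.
Next, S^(1/2) = 0.0081^(1/2) = 0.09.
Then 1/n = 1/0.04 = 25.0.
V = 25.0 * 0.7035 * 0.09 = 1.5828 m/s.

1.5828


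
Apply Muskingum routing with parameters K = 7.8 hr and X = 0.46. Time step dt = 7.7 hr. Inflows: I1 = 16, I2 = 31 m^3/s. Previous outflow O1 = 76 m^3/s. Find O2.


Muskingum coefficients:
denom = 2*K*(1-X) + dt = 2*7.8*(1-0.46) + 7.7 = 16.124.
C0 = (dt - 2*K*X)/denom = (7.7 - 2*7.8*0.46)/16.124 = 0.0325.
C1 = (dt + 2*K*X)/denom = (7.7 + 2*7.8*0.46)/16.124 = 0.9226.
C2 = (2*K*(1-X) - dt)/denom = 0.0449.
O2 = C0*I2 + C1*I1 + C2*O1
   = 0.0325*31 + 0.9226*16 + 0.0449*76
   = 19.18 m^3/s.

19.18


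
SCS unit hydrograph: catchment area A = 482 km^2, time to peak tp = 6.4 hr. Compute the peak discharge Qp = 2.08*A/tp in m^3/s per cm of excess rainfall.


SCS formula: Qp = 2.08 * A / tp.
Qp = 2.08 * 482 / 6.4
   = 1002.56 / 6.4
   = 156.65 m^3/s per cm.

156.65


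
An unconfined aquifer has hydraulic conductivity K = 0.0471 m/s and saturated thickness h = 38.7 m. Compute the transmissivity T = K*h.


Transmissivity is defined as T = K * h.
T = 0.0471 * 38.7
  = 1.8228 m^2/s.

1.8228


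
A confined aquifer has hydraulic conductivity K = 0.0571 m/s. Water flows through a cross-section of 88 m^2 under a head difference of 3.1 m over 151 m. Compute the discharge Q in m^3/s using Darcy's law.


Darcy's law: Q = K * A * i, where i = dh/L.
Hydraulic gradient i = 3.1 / 151 = 0.02053.
Q = 0.0571 * 88 * 0.02053
  = 0.1032 m^3/s.

0.1032


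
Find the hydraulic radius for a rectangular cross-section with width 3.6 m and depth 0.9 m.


For a rectangular section:
Flow area A = b * y = 3.6 * 0.9 = 3.24 m^2.
Wetted perimeter P = b + 2y = 3.6 + 2*0.9 = 5.4 m.
Hydraulic radius R = A/P = 3.24 / 5.4 = 0.6 m.

0.6


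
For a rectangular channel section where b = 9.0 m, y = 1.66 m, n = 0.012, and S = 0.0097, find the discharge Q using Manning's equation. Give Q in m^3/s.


For a rectangular channel, the cross-sectional area A = b * y = 9.0 * 1.66 = 14.94 m^2.
The wetted perimeter P = b + 2y = 9.0 + 2*1.66 = 12.32 m.
Hydraulic radius R = A/P = 14.94/12.32 = 1.2127 m.
Velocity V = (1/n)*R^(2/3)*S^(1/2) = (1/0.012)*1.2127^(2/3)*0.0097^(1/2) = 9.3332 m/s.
Discharge Q = A * V = 14.94 * 9.3332 = 139.438 m^3/s.

139.438


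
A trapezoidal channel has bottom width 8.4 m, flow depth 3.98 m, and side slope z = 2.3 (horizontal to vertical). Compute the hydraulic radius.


For a trapezoidal section with side slope z:
A = (b + z*y)*y = (8.4 + 2.3*3.98)*3.98 = 69.865 m^2.
P = b + 2*y*sqrt(1 + z^2) = 8.4 + 2*3.98*sqrt(1 + 2.3^2) = 28.364 m.
R = A/P = 69.865 / 28.364 = 2.4632 m.

2.4632


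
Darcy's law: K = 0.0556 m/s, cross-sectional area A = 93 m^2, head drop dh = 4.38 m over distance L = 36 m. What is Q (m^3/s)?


Darcy's law: Q = K * A * i, where i = dh/L.
Hydraulic gradient i = 4.38 / 36 = 0.121667.
Q = 0.0556 * 93 * 0.121667
  = 0.6291 m^3/s.

0.6291


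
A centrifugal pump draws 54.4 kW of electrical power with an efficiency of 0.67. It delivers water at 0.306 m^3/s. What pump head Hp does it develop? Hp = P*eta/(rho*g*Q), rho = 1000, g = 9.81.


Pump head formula: Hp = P * eta / (rho * g * Q).
Numerator: P * eta = 54.4 * 1000 * 0.67 = 36448.0 W.
Denominator: rho * g * Q = 1000 * 9.81 * 0.306 = 3001.86.
Hp = 36448.0 / 3001.86 = 12.14 m.

12.14


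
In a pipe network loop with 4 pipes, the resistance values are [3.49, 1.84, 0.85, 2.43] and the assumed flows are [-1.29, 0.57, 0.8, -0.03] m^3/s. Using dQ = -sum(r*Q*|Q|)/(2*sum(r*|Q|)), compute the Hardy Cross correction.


Numerator terms (r*Q*|Q|): 3.49*-1.29*|-1.29| = -5.8077; 1.84*0.57*|0.57| = 0.5978; 0.85*0.8*|0.8| = 0.544; 2.43*-0.03*|-0.03| = -0.0022.
Sum of numerator = -4.6681.
Denominator terms (r*|Q|): 3.49*|-1.29| = 4.5021; 1.84*|0.57| = 1.0488; 0.85*|0.8| = 0.68; 2.43*|-0.03| = 0.0729.
2 * sum of denominator = 2 * 6.3038 = 12.6076.
dQ = --4.6681 / 12.6076 = 0.3703 m^3/s.

0.3703


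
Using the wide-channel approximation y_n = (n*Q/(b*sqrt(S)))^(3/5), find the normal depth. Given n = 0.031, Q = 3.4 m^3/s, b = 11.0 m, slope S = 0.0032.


We use the wide-channel approximation y_n = (n*Q/(b*sqrt(S)))^(3/5).
sqrt(S) = sqrt(0.0032) = 0.056569.
Numerator: n*Q = 0.031 * 3.4 = 0.1054.
Denominator: b*sqrt(S) = 11.0 * 0.056569 = 0.622259.
arg = 0.1694.
y_n = 0.1694^(3/5) = 0.3446 m.

0.3446
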